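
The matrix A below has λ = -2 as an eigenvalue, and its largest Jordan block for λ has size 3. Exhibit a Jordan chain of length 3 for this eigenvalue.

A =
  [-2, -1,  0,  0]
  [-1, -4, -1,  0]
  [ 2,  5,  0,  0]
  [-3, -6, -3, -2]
A Jordan chain for λ = -2 of length 3:
v_1 = (1, 0, -1, 0)ᵀ
v_2 = (0, -1, 2, -3)ᵀ
v_3 = (1, 0, 0, 0)ᵀ

Let N = A − (-2)·I. We want v_3 with N^3 v_3 = 0 but N^2 v_3 ≠ 0; then v_{j-1} := N · v_j for j = 3, …, 2.

Pick v_3 = (1, 0, 0, 0)ᵀ.
Then v_2 = N · v_3 = (0, -1, 2, -3)ᵀ.
Then v_1 = N · v_2 = (1, 0, -1, 0)ᵀ.

Sanity check: (A − (-2)·I) v_1 = (0, 0, 0, 0)ᵀ = 0. ✓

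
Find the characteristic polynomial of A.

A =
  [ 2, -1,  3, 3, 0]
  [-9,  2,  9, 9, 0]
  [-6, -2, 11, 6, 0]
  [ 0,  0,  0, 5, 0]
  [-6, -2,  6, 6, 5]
x^5 - 25*x^4 + 250*x^3 - 1250*x^2 + 3125*x - 3125

Expanding det(x·I − A) (e.g. by cofactor expansion or by noting that A is similar to its Jordan form J, which has the same characteristic polynomial as A) gives
  χ_A(x) = x^5 - 25*x^4 + 250*x^3 - 1250*x^2 + 3125*x - 3125
which factors as (x - 5)^5. The eigenvalues (with algebraic multiplicities) are λ = 5 with multiplicity 5.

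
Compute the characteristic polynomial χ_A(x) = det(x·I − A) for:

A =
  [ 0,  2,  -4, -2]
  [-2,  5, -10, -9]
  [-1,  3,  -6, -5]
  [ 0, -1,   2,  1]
x^4

Expanding det(x·I − A) (e.g. by cofactor expansion or by noting that A is similar to its Jordan form J, which has the same characteristic polynomial as A) gives
  χ_A(x) = x^4
which factors as x^4. The eigenvalues (with algebraic multiplicities) are λ = 0 with multiplicity 4.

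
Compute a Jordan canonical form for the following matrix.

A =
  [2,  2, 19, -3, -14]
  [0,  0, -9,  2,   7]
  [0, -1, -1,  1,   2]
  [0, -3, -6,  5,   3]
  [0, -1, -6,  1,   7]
J_2(2) ⊕ J_2(2) ⊕ J_1(5)

The characteristic polynomial is
  det(x·I − A) = x^5 - 13*x^4 + 64*x^3 - 152*x^2 + 176*x - 80 = (x - 5)*(x - 2)^4

Eigenvalues and multiplicities (the geometric multiplicity of λ is n − rank(A − λI), which equals the number of Jordan blocks for λ):
  λ = 2: algebraic multiplicity = 4, geometric multiplicity = 2
  λ = 5: algebraic multiplicity = 1, geometric multiplicity = 1

Determining the block sizes for each eigenvalue:
  λ = 2: with am = 4 and gm = 2, the partition is not yet determined (e.g. several partitions of 4 into 2 parts exist). Let N = A − (2)·I. Computing rank(N^1) = 3, rank(N^2) = 1; the number of blocks of size ≥ j is rank(N^{j−1}) − rank(N^j), giving [2, 2]. So we have 2 block(s) of size 2 → block sizes [2, 2]
  λ = 5: one block (gm = 1), so the single block has size am = 1 → block sizes [1]

Assembling the blocks gives a Jordan form
J =
  [2, 1, 0, 0, 0]
  [0, 2, 0, 0, 0]
  [0, 0, 2, 1, 0]
  [0, 0, 0, 2, 0]
  [0, 0, 0, 0, 5]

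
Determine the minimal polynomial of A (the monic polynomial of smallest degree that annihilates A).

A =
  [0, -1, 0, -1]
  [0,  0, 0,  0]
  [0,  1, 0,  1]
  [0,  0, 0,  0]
x^2

The characteristic polynomial is χ_A(x) = x^4, so the eigenvalues are known. The minimal polynomial is
  m_A(x) = Π_λ (x − λ)^{k_λ}
where k_λ is the size of the *largest* Jordan block for λ (equivalently, the smallest k with (A − λI)^k v = 0 for every generalised eigenvector v of λ).

  λ = 0: largest Jordan block has size 2, contributing (x − 0)^2

So m_A(x) = x^2 = x^2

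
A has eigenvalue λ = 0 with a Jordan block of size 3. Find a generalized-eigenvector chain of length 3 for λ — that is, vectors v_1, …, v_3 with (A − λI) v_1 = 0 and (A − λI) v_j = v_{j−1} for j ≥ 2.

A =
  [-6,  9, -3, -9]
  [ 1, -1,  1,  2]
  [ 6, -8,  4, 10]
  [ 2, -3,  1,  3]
A Jordan chain for λ = 0 of length 3:
v_1 = (9, 3, 0, -3)ᵀ
v_2 = (-6, 1, 6, 2)ᵀ
v_3 = (1, 0, 0, 0)ᵀ

Let N = A − (0)·I. We want v_3 with N^3 v_3 = 0 but N^2 v_3 ≠ 0; then v_{j-1} := N · v_j for j = 3, …, 2.

Pick v_3 = (1, 0, 0, 0)ᵀ.
Then v_2 = N · v_3 = (-6, 1, 6, 2)ᵀ.
Then v_1 = N · v_2 = (9, 3, 0, -3)ᵀ.

Sanity check: (A − (0)·I) v_1 = (0, 0, 0, 0)ᵀ = 0. ✓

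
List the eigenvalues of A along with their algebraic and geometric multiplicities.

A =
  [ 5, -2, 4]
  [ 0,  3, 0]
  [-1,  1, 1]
λ = 3: alg = 3, geom = 2

Step 1 — factor the characteristic polynomial to read off the algebraic multiplicities:
  χ_A(x) = (x - 3)^3

Step 2 — compute geometric multiplicities via the rank-nullity identity g(λ) = n − rank(A − λI):
  rank(A − (3)·I) = 1, so dim ker(A − (3)·I) = n − 1 = 2

Summary:
  λ = 3: algebraic multiplicity = 3, geometric multiplicity = 2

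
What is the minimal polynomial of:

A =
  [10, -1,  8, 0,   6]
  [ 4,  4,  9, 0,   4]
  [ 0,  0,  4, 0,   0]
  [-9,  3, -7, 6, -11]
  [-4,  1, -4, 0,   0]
x^5 - 24*x^4 + 228*x^3 - 1072*x^2 + 2496*x - 2304

The characteristic polynomial is χ_A(x) = (x - 6)^2*(x - 4)^3, so the eigenvalues are known. The minimal polynomial is
  m_A(x) = Π_λ (x − λ)^{k_λ}
where k_λ is the size of the *largest* Jordan block for λ (equivalently, the smallest k with (A − λI)^k v = 0 for every generalised eigenvector v of λ).

  λ = 4: largest Jordan block has size 3, contributing (x − 4)^3
  λ = 6: largest Jordan block has size 2, contributing (x − 6)^2

So m_A(x) = (x - 6)^2*(x - 4)^3 = x^5 - 24*x^4 + 228*x^3 - 1072*x^2 + 2496*x - 2304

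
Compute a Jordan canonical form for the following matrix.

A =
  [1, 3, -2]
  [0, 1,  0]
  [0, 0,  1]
J_2(1) ⊕ J_1(1)

The characteristic polynomial is
  det(x·I − A) = x^3 - 3*x^2 + 3*x - 1 = (x - 1)^3

Eigenvalues and multiplicities (the geometric multiplicity of λ is n − rank(A − λI), which equals the number of Jordan blocks for λ):
  λ = 1: algebraic multiplicity = 3, geometric multiplicity = 2

Determining the block sizes for each eigenvalue:
  λ = 1: 2 blocks summing to 3 forces exactly one block of size 2 and the rest size 1 → block sizes [2, 1]

Assembling the blocks gives a Jordan form
J =
  [1, 1, 0]
  [0, 1, 0]
  [0, 0, 1]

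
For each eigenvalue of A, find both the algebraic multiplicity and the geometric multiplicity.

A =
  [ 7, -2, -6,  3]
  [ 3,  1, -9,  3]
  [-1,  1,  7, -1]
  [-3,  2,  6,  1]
λ = 4: alg = 4, geom = 2

Step 1 — factor the characteristic polynomial to read off the algebraic multiplicities:
  χ_A(x) = (x - 4)^4

Step 2 — compute geometric multiplicities via the rank-nullity identity g(λ) = n − rank(A − λI):
  rank(A − (4)·I) = 2, so dim ker(A − (4)·I) = n − 2 = 2

Summary:
  λ = 4: algebraic multiplicity = 4, geometric multiplicity = 2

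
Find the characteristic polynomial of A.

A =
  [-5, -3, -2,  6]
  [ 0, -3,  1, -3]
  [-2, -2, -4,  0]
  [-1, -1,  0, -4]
x^4 + 16*x^3 + 96*x^2 + 256*x + 256

Expanding det(x·I − A) (e.g. by cofactor expansion or by noting that A is similar to its Jordan form J, which has the same characteristic polynomial as A) gives
  χ_A(x) = x^4 + 16*x^3 + 96*x^2 + 256*x + 256
which factors as (x + 4)^4. The eigenvalues (with algebraic multiplicities) are λ = -4 with multiplicity 4.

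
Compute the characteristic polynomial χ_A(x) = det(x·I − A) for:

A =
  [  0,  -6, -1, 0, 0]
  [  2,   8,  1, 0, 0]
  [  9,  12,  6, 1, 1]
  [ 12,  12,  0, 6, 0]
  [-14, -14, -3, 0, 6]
x^5 - 26*x^4 + 264*x^3 - 1296*x^2 + 3024*x - 2592

Expanding det(x·I − A) (e.g. by cofactor expansion or by noting that A is similar to its Jordan form J, which has the same characteristic polynomial as A) gives
  χ_A(x) = x^5 - 26*x^4 + 264*x^3 - 1296*x^2 + 3024*x - 2592
which factors as (x - 6)^4*(x - 2). The eigenvalues (with algebraic multiplicities) are λ = 2 with multiplicity 1, λ = 6 with multiplicity 4.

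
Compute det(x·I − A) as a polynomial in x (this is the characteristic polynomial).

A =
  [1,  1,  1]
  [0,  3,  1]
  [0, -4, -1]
x^3 - 3*x^2 + 3*x - 1

Expanding det(x·I − A) (e.g. by cofactor expansion or by noting that A is similar to its Jordan form J, which has the same characteristic polynomial as A) gives
  χ_A(x) = x^3 - 3*x^2 + 3*x - 1
which factors as (x - 1)^3. The eigenvalues (with algebraic multiplicities) are λ = 1 with multiplicity 3.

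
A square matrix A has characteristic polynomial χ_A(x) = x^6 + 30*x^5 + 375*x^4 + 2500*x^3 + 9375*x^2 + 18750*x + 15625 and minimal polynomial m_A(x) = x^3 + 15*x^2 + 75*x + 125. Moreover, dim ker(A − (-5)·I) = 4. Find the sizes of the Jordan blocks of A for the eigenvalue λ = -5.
Block sizes for λ = -5: [3, 1, 1, 1]

Step 1 — from the characteristic polynomial, algebraic multiplicity of λ = -5 is 6. From dim ker(A − (-5)·I) = 4, there are exactly 4 Jordan blocks for λ = -5.
Step 2 — from the minimal polynomial, the factor (x + 5)^3 tells us the largest block for λ = -5 has size 3.
Step 3 — with total size 6, 4 blocks, and largest block 3, the block sizes (in nonincreasing order) are [3, 1, 1, 1].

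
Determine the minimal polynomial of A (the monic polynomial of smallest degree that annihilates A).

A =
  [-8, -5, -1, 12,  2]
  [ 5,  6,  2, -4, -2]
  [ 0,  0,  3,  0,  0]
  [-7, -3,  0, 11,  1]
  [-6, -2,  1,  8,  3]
x^3 - 9*x^2 + 27*x - 27

The characteristic polynomial is χ_A(x) = (x - 3)^5, so the eigenvalues are known. The minimal polynomial is
  m_A(x) = Π_λ (x − λ)^{k_λ}
where k_λ is the size of the *largest* Jordan block for λ (equivalently, the smallest k with (A − λI)^k v = 0 for every generalised eigenvector v of λ).

  λ = 3: largest Jordan block has size 3, contributing (x − 3)^3

So m_A(x) = (x - 3)^3 = x^3 - 9*x^2 + 27*x - 27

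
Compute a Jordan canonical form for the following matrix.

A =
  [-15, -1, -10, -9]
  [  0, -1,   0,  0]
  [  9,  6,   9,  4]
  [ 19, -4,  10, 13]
J_1(-1) ⊕ J_1(-1) ⊕ J_2(4)

The characteristic polynomial is
  det(x·I − A) = x^4 - 6*x^3 + x^2 + 24*x + 16 = (x - 4)^2*(x + 1)^2

Eigenvalues and multiplicities (the geometric multiplicity of λ is n − rank(A − λI), which equals the number of Jordan blocks for λ):
  λ = -1: algebraic multiplicity = 2, geometric multiplicity = 2
  λ = 4: algebraic multiplicity = 2, geometric multiplicity = 1

Determining the block sizes for each eigenvalue:
  λ = -1: gm = am = 2, so every block has size 1 → block sizes [1, 1]
  λ = 4: one block (gm = 1), so the single block has size am = 2 → block sizes [2]

Assembling the blocks gives a Jordan form
J =
  [-1,  0, 0, 0]
  [ 0, -1, 0, 0]
  [ 0,  0, 4, 1]
  [ 0,  0, 0, 4]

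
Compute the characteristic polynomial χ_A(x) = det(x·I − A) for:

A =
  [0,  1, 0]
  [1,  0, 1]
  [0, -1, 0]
x^3

Expanding det(x·I − A) (e.g. by cofactor expansion or by noting that A is similar to its Jordan form J, which has the same characteristic polynomial as A) gives
  χ_A(x) = x^3
which factors as x^3. The eigenvalues (with algebraic multiplicities) are λ = 0 with multiplicity 3.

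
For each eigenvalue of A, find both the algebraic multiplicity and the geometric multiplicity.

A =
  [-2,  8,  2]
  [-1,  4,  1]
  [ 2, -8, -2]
λ = 0: alg = 3, geom = 2

Step 1 — factor the characteristic polynomial to read off the algebraic multiplicities:
  χ_A(x) = x^3

Step 2 — compute geometric multiplicities via the rank-nullity identity g(λ) = n − rank(A − λI):
  rank(A − (0)·I) = 1, so dim ker(A − (0)·I) = n − 1 = 2

Summary:
  λ = 0: algebraic multiplicity = 3, geometric multiplicity = 2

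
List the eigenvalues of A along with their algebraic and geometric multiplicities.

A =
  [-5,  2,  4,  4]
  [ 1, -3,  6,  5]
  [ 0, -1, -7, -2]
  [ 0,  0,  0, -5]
λ = -5: alg = 4, geom = 2

Step 1 — factor the characteristic polynomial to read off the algebraic multiplicities:
  χ_A(x) = (x + 5)^4

Step 2 — compute geometric multiplicities via the rank-nullity identity g(λ) = n − rank(A − λI):
  rank(A − (-5)·I) = 2, so dim ker(A − (-5)·I) = n − 2 = 2

Summary:
  λ = -5: algebraic multiplicity = 4, geometric multiplicity = 2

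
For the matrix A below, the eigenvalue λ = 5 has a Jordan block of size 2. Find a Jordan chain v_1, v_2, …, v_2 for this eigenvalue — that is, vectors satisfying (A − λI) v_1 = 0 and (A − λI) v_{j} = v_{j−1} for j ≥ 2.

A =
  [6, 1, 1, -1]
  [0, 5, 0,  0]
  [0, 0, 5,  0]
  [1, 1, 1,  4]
A Jordan chain for λ = 5 of length 2:
v_1 = (1, 0, 0, 1)ᵀ
v_2 = (1, 0, 0, 0)ᵀ

Let N = A − (5)·I. We want v_2 with N^2 v_2 = 0 but N^1 v_2 ≠ 0; then v_{j-1} := N · v_j for j = 2, …, 2.

Pick v_2 = (1, 0, 0, 0)ᵀ.
Then v_1 = N · v_2 = (1, 0, 0, 1)ᵀ.

Sanity check: (A − (5)·I) v_1 = (0, 0, 0, 0)ᵀ = 0. ✓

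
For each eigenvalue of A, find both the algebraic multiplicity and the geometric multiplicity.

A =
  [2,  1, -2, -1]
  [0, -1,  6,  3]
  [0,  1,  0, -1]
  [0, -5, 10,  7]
λ = 2: alg = 4, geom = 3

Step 1 — factor the characteristic polynomial to read off the algebraic multiplicities:
  χ_A(x) = (x - 2)^4

Step 2 — compute geometric multiplicities via the rank-nullity identity g(λ) = n − rank(A − λI):
  rank(A − (2)·I) = 1, so dim ker(A − (2)·I) = n − 1 = 3

Summary:
  λ = 2: algebraic multiplicity = 4, geometric multiplicity = 3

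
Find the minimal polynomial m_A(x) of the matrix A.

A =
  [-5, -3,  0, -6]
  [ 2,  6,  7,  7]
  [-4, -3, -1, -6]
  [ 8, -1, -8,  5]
x^4 - 5*x^3 + 3*x^2 + 5*x - 4

The characteristic polynomial is χ_A(x) = (x - 4)*(x - 1)^2*(x + 1), so the eigenvalues are known. The minimal polynomial is
  m_A(x) = Π_λ (x − λ)^{k_λ}
where k_λ is the size of the *largest* Jordan block for λ (equivalently, the smallest k with (A − λI)^k v = 0 for every generalised eigenvector v of λ).

  λ = -1: largest Jordan block has size 1, contributing (x + 1)
  λ = 1: largest Jordan block has size 2, contributing (x − 1)^2
  λ = 4: largest Jordan block has size 1, contributing (x − 4)

So m_A(x) = (x - 4)*(x - 1)^2*(x + 1) = x^4 - 5*x^3 + 3*x^2 + 5*x - 4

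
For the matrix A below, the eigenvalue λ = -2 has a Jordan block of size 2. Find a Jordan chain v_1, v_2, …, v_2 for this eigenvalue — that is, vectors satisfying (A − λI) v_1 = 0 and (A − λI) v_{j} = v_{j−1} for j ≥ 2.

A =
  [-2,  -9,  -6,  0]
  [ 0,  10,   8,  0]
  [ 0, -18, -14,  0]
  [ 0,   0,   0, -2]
A Jordan chain for λ = -2 of length 2:
v_1 = (-9, 12, -18, 0)ᵀ
v_2 = (0, 1, 0, 0)ᵀ

Let N = A − (-2)·I. We want v_2 with N^2 v_2 = 0 but N^1 v_2 ≠ 0; then v_{j-1} := N · v_j for j = 2, …, 2.

Pick v_2 = (0, 1, 0, 0)ᵀ.
Then v_1 = N · v_2 = (-9, 12, -18, 0)ᵀ.

Sanity check: (A − (-2)·I) v_1 = (0, 0, 0, 0)ᵀ = 0. ✓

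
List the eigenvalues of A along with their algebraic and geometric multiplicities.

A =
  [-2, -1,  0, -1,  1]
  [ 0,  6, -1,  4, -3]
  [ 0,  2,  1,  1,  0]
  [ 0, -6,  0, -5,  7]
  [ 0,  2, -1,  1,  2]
λ = -2: alg = 2, geom = 1; λ = 2: alg = 3, geom = 1

Step 1 — factor the characteristic polynomial to read off the algebraic multiplicities:
  χ_A(x) = (x - 2)^3*(x + 2)^2

Step 2 — compute geometric multiplicities via the rank-nullity identity g(λ) = n − rank(A − λI):
  rank(A − (-2)·I) = 4, so dim ker(A − (-2)·I) = n − 4 = 1
  rank(A − (2)·I) = 4, so dim ker(A − (2)·I) = n − 4 = 1

Summary:
  λ = -2: algebraic multiplicity = 2, geometric multiplicity = 1
  λ = 2: algebraic multiplicity = 3, geometric multiplicity = 1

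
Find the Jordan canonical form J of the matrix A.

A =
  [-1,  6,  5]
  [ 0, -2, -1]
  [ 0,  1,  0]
J_3(-1)

The characteristic polynomial is
  det(x·I − A) = x^3 + 3*x^2 + 3*x + 1 = (x + 1)^3

Eigenvalues and multiplicities (the geometric multiplicity of λ is n − rank(A − λI), which equals the number of Jordan blocks for λ):
  λ = -1: algebraic multiplicity = 3, geometric multiplicity = 1

Determining the block sizes for each eigenvalue:
  λ = -1: one block (gm = 1), so the single block has size am = 3 → block sizes [3]

Assembling the blocks gives a Jordan form
J =
  [-1,  1,  0]
  [ 0, -1,  1]
  [ 0,  0, -1]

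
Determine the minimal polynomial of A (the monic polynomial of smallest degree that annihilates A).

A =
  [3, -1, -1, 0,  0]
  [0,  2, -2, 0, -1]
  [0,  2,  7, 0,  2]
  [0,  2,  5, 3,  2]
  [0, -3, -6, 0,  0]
x^3 - 9*x^2 + 27*x - 27

The characteristic polynomial is χ_A(x) = (x - 3)^5, so the eigenvalues are known. The minimal polynomial is
  m_A(x) = Π_λ (x − λ)^{k_λ}
where k_λ is the size of the *largest* Jordan block for λ (equivalently, the smallest k with (A − λI)^k v = 0 for every generalised eigenvector v of λ).

  λ = 3: largest Jordan block has size 3, contributing (x − 3)^3

So m_A(x) = (x - 3)^3 = x^3 - 9*x^2 + 27*x - 27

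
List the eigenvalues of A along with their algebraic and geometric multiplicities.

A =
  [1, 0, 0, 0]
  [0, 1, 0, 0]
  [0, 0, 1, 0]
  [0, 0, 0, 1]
λ = 1: alg = 4, geom = 4

Step 1 — factor the characteristic polynomial to read off the algebraic multiplicities:
  χ_A(x) = (x - 1)^4

Step 2 — compute geometric multiplicities via the rank-nullity identity g(λ) = n − rank(A − λI):
  rank(A − (1)·I) = 0, so dim ker(A − (1)·I) = n − 0 = 4

Summary:
  λ = 1: algebraic multiplicity = 4, geometric multiplicity = 4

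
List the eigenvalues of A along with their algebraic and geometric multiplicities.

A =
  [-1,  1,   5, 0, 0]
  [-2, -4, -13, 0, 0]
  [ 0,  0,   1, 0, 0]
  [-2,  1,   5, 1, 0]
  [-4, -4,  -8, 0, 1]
λ = -3: alg = 1, geom = 1; λ = -2: alg = 1, geom = 1; λ = 1: alg = 3, geom = 3

Step 1 — factor the characteristic polynomial to read off the algebraic multiplicities:
  χ_A(x) = (x - 1)^3*(x + 2)*(x + 3)

Step 2 — compute geometric multiplicities via the rank-nullity identity g(λ) = n − rank(A − λI):
  rank(A − (-3)·I) = 4, so dim ker(A − (-3)·I) = n − 4 = 1
  rank(A − (-2)·I) = 4, so dim ker(A − (-2)·I) = n − 4 = 1
  rank(A − (1)·I) = 2, so dim ker(A − (1)·I) = n − 2 = 3

Summary:
  λ = -3: algebraic multiplicity = 1, geometric multiplicity = 1
  λ = -2: algebraic multiplicity = 1, geometric multiplicity = 1
  λ = 1: algebraic multiplicity = 3, geometric multiplicity = 3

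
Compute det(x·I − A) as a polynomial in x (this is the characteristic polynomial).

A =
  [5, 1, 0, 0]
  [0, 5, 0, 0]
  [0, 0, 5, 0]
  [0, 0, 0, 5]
x^4 - 20*x^3 + 150*x^2 - 500*x + 625

Expanding det(x·I − A) (e.g. by cofactor expansion or by noting that A is similar to its Jordan form J, which has the same characteristic polynomial as A) gives
  χ_A(x) = x^4 - 20*x^3 + 150*x^2 - 500*x + 625
which factors as (x - 5)^4. The eigenvalues (with algebraic multiplicities) are λ = 5 with multiplicity 4.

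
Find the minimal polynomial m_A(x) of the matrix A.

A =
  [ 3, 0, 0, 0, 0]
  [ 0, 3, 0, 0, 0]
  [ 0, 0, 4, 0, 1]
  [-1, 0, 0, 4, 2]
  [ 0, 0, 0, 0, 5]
x^3 - 12*x^2 + 47*x - 60

The characteristic polynomial is χ_A(x) = (x - 5)*(x - 4)^2*(x - 3)^2, so the eigenvalues are known. The minimal polynomial is
  m_A(x) = Π_λ (x − λ)^{k_λ}
where k_λ is the size of the *largest* Jordan block for λ (equivalently, the smallest k with (A − λI)^k v = 0 for every generalised eigenvector v of λ).

  λ = 3: largest Jordan block has size 1, contributing (x − 3)
  λ = 4: largest Jordan block has size 1, contributing (x − 4)
  λ = 5: largest Jordan block has size 1, contributing (x − 5)

So m_A(x) = (x - 5)*(x - 4)*(x - 3) = x^3 - 12*x^2 + 47*x - 60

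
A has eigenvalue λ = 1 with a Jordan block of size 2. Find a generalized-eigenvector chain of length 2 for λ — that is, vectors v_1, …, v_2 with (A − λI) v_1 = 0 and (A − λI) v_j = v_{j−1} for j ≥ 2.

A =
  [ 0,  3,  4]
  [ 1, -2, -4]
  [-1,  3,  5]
A Jordan chain for λ = 1 of length 2:
v_1 = (-1, 1, -1)ᵀ
v_2 = (1, 0, 0)ᵀ

Let N = A − (1)·I. We want v_2 with N^2 v_2 = 0 but N^1 v_2 ≠ 0; then v_{j-1} := N · v_j for j = 2, …, 2.

Pick v_2 = (1, 0, 0)ᵀ.
Then v_1 = N · v_2 = (-1, 1, -1)ᵀ.

Sanity check: (A − (1)·I) v_1 = (0, 0, 0)ᵀ = 0. ✓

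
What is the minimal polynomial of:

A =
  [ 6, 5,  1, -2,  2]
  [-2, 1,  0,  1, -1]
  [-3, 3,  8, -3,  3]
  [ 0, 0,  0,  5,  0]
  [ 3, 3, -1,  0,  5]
x^3 - 15*x^2 + 75*x - 125

The characteristic polynomial is χ_A(x) = (x - 5)^5, so the eigenvalues are known. The minimal polynomial is
  m_A(x) = Π_λ (x − λ)^{k_λ}
where k_λ is the size of the *largest* Jordan block for λ (equivalently, the smallest k with (A − λI)^k v = 0 for every generalised eigenvector v of λ).

  λ = 5: largest Jordan block has size 3, contributing (x − 5)^3

So m_A(x) = (x - 5)^3 = x^3 - 15*x^2 + 75*x - 125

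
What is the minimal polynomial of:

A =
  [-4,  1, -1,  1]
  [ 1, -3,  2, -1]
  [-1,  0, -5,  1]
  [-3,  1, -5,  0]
x^2 + 6*x + 9

The characteristic polynomial is χ_A(x) = (x + 3)^4, so the eigenvalues are known. The minimal polynomial is
  m_A(x) = Π_λ (x − λ)^{k_λ}
where k_λ is the size of the *largest* Jordan block for λ (equivalently, the smallest k with (A − λI)^k v = 0 for every generalised eigenvector v of λ).

  λ = -3: largest Jordan block has size 2, contributing (x + 3)^2

So m_A(x) = (x + 3)^2 = x^2 + 6*x + 9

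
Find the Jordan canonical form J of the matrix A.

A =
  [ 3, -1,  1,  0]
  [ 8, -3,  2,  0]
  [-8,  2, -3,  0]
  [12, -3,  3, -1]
J_2(-1) ⊕ J_1(-1) ⊕ J_1(-1)

The characteristic polynomial is
  det(x·I − A) = x^4 + 4*x^3 + 6*x^2 + 4*x + 1 = (x + 1)^4

Eigenvalues and multiplicities (the geometric multiplicity of λ is n − rank(A − λI), which equals the number of Jordan blocks for λ):
  λ = -1: algebraic multiplicity = 4, geometric multiplicity = 3

Determining the block sizes for each eigenvalue:
  λ = -1: 3 blocks summing to 4 forces exactly one block of size 2 and the rest size 1 → block sizes [2, 1, 1]

Assembling the blocks gives a Jordan form
J =
  [-1,  1,  0,  0]
  [ 0, -1,  0,  0]
  [ 0,  0, -1,  0]
  [ 0,  0,  0, -1]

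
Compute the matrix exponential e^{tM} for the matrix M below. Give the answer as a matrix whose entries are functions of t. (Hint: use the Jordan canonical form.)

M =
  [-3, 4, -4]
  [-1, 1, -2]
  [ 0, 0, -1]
e^{tM} =
  [-2*t*exp(-t) + exp(-t), 4*t*exp(-t), -4*t*exp(-t)]
  [-t*exp(-t), 2*t*exp(-t) + exp(-t), -2*t*exp(-t)]
  [0, 0, exp(-t)]

Strategy: write M = P · J · P⁻¹ where J is a Jordan canonical form, so e^{tM} = P · e^{tJ} · P⁻¹, and e^{tJ} can be computed block-by-block.

M has Jordan form
J =
  [-1,  1,  0]
  [ 0, -1,  0]
  [ 0,  0, -1]
(up to reordering of blocks).

Per-block formulas:
  For a 1×1 block at λ = -1: exp(t · [-1]) = [e^(-1t)].
  For a 2×2 Jordan block J_2(-1): exp(t · J_2(-1)) = e^(-1t)·(I + t·N), where N is the 2×2 nilpotent shift.

After assembling e^{tJ} and conjugating by P, we get:

e^{tM} =
  [-2*t*exp(-t) + exp(-t), 4*t*exp(-t), -4*t*exp(-t)]
  [-t*exp(-t), 2*t*exp(-t) + exp(-t), -2*t*exp(-t)]
  [0, 0, exp(-t)]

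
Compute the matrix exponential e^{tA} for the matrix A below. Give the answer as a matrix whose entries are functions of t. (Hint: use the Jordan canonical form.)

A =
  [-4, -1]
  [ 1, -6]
e^{tA} =
  [t*exp(-5*t) + exp(-5*t), -t*exp(-5*t)]
  [t*exp(-5*t), -t*exp(-5*t) + exp(-5*t)]

Strategy: write A = P · J · P⁻¹ where J is a Jordan canonical form, so e^{tA} = P · e^{tJ} · P⁻¹, and e^{tJ} can be computed block-by-block.

A has Jordan form
J =
  [-5,  1]
  [ 0, -5]
(up to reordering of blocks).

Per-block formulas:
  For a 2×2 Jordan block J_2(-5): exp(t · J_2(-5)) = e^(-5t)·(I + t·N), where N is the 2×2 nilpotent shift.

After assembling e^{tJ} and conjugating by P, we get:

e^{tA} =
  [t*exp(-5*t) + exp(-5*t), -t*exp(-5*t)]
  [t*exp(-5*t), -t*exp(-5*t) + exp(-5*t)]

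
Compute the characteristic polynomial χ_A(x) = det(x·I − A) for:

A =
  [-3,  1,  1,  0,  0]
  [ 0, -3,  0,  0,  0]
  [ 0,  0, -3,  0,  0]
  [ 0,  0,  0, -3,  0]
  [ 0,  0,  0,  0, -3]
x^5 + 15*x^4 + 90*x^3 + 270*x^2 + 405*x + 243

Expanding det(x·I − A) (e.g. by cofactor expansion or by noting that A is similar to its Jordan form J, which has the same characteristic polynomial as A) gives
  χ_A(x) = x^5 + 15*x^4 + 90*x^3 + 270*x^2 + 405*x + 243
which factors as (x + 3)^5. The eigenvalues (with algebraic multiplicities) are λ = -3 with multiplicity 5.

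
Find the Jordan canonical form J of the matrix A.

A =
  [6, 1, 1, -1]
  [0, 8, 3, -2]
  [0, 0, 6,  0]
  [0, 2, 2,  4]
J_3(6) ⊕ J_1(6)

The characteristic polynomial is
  det(x·I − A) = x^4 - 24*x^3 + 216*x^2 - 864*x + 1296 = (x - 6)^4

Eigenvalues and multiplicities (the geometric multiplicity of λ is n − rank(A − λI), which equals the number of Jordan blocks for λ):
  λ = 6: algebraic multiplicity = 4, geometric multiplicity = 2

Determining the block sizes for each eigenvalue:
  λ = 6: with am = 4 and gm = 2, the partition is not yet determined (e.g. several partitions of 4 into 2 parts exist). Let N = A − (6)·I. Computing rank(N^1) = 2, rank(N^2) = 1, rank(N^3) = 0; the number of blocks of size ≥ j is rank(N^{j−1}) − rank(N^j), giving [2, 1, 1]. So we have 1 block(s) of size 3, 1 block(s) of size 1 → block sizes [3, 1]

Assembling the blocks gives a Jordan form
J =
  [6, 1, 0, 0]
  [0, 6, 1, 0]
  [0, 0, 6, 0]
  [0, 0, 0, 6]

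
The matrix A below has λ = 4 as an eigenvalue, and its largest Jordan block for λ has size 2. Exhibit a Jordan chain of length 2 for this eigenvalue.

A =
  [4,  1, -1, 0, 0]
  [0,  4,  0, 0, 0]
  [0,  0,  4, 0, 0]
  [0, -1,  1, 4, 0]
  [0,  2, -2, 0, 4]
A Jordan chain for λ = 4 of length 2:
v_1 = (1, 0, 0, -1, 2)ᵀ
v_2 = (0, 1, 0, 0, 0)ᵀ

Let N = A − (4)·I. We want v_2 with N^2 v_2 = 0 but N^1 v_2 ≠ 0; then v_{j-1} := N · v_j for j = 2, …, 2.

Pick v_2 = (0, 1, 0, 0, 0)ᵀ.
Then v_1 = N · v_2 = (1, 0, 0, -1, 2)ᵀ.

Sanity check: (A − (4)·I) v_1 = (0, 0, 0, 0, 0)ᵀ = 0. ✓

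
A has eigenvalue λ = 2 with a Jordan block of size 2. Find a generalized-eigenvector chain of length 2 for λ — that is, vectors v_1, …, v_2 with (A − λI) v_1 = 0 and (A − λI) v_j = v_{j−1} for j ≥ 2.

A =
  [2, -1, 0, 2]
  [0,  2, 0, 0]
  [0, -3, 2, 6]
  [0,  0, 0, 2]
A Jordan chain for λ = 2 of length 2:
v_1 = (-1, 0, -3, 0)ᵀ
v_2 = (0, 1, 0, 0)ᵀ

Let N = A − (2)·I. We want v_2 with N^2 v_2 = 0 but N^1 v_2 ≠ 0; then v_{j-1} := N · v_j for j = 2, …, 2.

Pick v_2 = (0, 1, 0, 0)ᵀ.
Then v_1 = N · v_2 = (-1, 0, -3, 0)ᵀ.

Sanity check: (A − (2)·I) v_1 = (0, 0, 0, 0)ᵀ = 0. ✓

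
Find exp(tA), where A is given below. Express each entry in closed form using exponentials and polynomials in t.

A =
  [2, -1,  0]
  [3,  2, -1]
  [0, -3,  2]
e^{tA} =
  [-3*t^2*exp(2*t)/2 + exp(2*t), -t*exp(2*t), t^2*exp(2*t)/2]
  [3*t*exp(2*t), exp(2*t), -t*exp(2*t)]
  [-9*t^2*exp(2*t)/2, -3*t*exp(2*t), 3*t^2*exp(2*t)/2 + exp(2*t)]

Strategy: write A = P · J · P⁻¹ where J is a Jordan canonical form, so e^{tA} = P · e^{tJ} · P⁻¹, and e^{tJ} can be computed block-by-block.

A has Jordan form
J =
  [2, 1, 0]
  [0, 2, 1]
  [0, 0, 2]
(up to reordering of blocks).

Per-block formulas:
  For a 3×3 Jordan block J_3(2): exp(t · J_3(2)) = e^(2t)·(I + t·N + (t^2/2)·N^2), where N is the 3×3 nilpotent shift.

After assembling e^{tJ} and conjugating by P, we get:

e^{tA} =
  [-3*t^2*exp(2*t)/2 + exp(2*t), -t*exp(2*t), t^2*exp(2*t)/2]
  [3*t*exp(2*t), exp(2*t), -t*exp(2*t)]
  [-9*t^2*exp(2*t)/2, -3*t*exp(2*t), 3*t^2*exp(2*t)/2 + exp(2*t)]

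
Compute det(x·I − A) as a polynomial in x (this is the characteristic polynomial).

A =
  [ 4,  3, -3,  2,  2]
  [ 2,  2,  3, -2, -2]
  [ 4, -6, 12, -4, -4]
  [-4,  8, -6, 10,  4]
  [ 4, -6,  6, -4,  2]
x^5 - 30*x^4 + 360*x^3 - 2160*x^2 + 6480*x - 7776

Expanding det(x·I − A) (e.g. by cofactor expansion or by noting that A is similar to its Jordan form J, which has the same characteristic polynomial as A) gives
  χ_A(x) = x^5 - 30*x^4 + 360*x^3 - 2160*x^2 + 6480*x - 7776
which factors as (x - 6)^5. The eigenvalues (with algebraic multiplicities) are λ = 6 with multiplicity 5.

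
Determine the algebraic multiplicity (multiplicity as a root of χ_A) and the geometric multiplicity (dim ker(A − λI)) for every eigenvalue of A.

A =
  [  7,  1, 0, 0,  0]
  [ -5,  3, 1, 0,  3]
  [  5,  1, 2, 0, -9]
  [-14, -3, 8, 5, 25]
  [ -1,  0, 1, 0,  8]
λ = 5: alg = 5, geom = 2

Step 1 — factor the characteristic polynomial to read off the algebraic multiplicities:
  χ_A(x) = (x - 5)^5

Step 2 — compute geometric multiplicities via the rank-nullity identity g(λ) = n − rank(A − λI):
  rank(A − (5)·I) = 3, so dim ker(A − (5)·I) = n − 3 = 2

Summary:
  λ = 5: algebraic multiplicity = 5, geometric multiplicity = 2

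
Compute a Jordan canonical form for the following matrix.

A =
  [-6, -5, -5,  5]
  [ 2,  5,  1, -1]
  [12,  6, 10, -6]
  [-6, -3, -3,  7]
J_2(4) ⊕ J_1(4) ⊕ J_1(4)

The characteristic polynomial is
  det(x·I − A) = x^4 - 16*x^3 + 96*x^2 - 256*x + 256 = (x - 4)^4

Eigenvalues and multiplicities (the geometric multiplicity of λ is n − rank(A − λI), which equals the number of Jordan blocks for λ):
  λ = 4: algebraic multiplicity = 4, geometric multiplicity = 3

Determining the block sizes for each eigenvalue:
  λ = 4: 3 blocks summing to 4 forces exactly one block of size 2 and the rest size 1 → block sizes [2, 1, 1]

Assembling the blocks gives a Jordan form
J =
  [4, 1, 0, 0]
  [0, 4, 0, 0]
  [0, 0, 4, 0]
  [0, 0, 0, 4]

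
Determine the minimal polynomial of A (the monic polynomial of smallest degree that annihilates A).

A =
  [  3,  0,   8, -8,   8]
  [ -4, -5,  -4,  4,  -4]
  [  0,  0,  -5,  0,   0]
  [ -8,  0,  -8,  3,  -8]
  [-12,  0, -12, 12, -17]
x^2 + 6*x + 5

The characteristic polynomial is χ_A(x) = (x + 1)*(x + 5)^4, so the eigenvalues are known. The minimal polynomial is
  m_A(x) = Π_λ (x − λ)^{k_λ}
where k_λ is the size of the *largest* Jordan block for λ (equivalently, the smallest k with (A − λI)^k v = 0 for every generalised eigenvector v of λ).

  λ = -5: largest Jordan block has size 1, contributing (x + 5)
  λ = -1: largest Jordan block has size 1, contributing (x + 1)

So m_A(x) = (x + 1)*(x + 5) = x^2 + 6*x + 5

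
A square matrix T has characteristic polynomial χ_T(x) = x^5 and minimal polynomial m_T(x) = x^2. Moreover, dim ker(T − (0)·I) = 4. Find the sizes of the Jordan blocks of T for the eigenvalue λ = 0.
Block sizes for λ = 0: [2, 1, 1, 1]

Step 1 — from the characteristic polynomial, algebraic multiplicity of λ = 0 is 5. From dim ker(T − (0)·I) = 4, there are exactly 4 Jordan blocks for λ = 0.
Step 2 — from the minimal polynomial, the factor (x − 0)^2 tells us the largest block for λ = 0 has size 2.
Step 3 — with total size 5, 4 blocks, and largest block 2, the block sizes (in nonincreasing order) are [2, 1, 1, 1].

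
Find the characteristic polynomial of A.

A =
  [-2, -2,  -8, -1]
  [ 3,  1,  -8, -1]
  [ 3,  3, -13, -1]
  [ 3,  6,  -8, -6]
x^4 + 20*x^3 + 150*x^2 + 500*x + 625

Expanding det(x·I − A) (e.g. by cofactor expansion or by noting that A is similar to its Jordan form J, which has the same characteristic polynomial as A) gives
  χ_A(x) = x^4 + 20*x^3 + 150*x^2 + 500*x + 625
which factors as (x + 5)^4. The eigenvalues (with algebraic multiplicities) are λ = -5 with multiplicity 4.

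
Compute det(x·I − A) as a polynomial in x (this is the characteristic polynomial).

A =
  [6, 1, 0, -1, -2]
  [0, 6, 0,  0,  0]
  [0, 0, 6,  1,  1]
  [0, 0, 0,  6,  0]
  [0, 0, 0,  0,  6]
x^5 - 30*x^4 + 360*x^3 - 2160*x^2 + 6480*x - 7776

Expanding det(x·I − A) (e.g. by cofactor expansion or by noting that A is similar to its Jordan form J, which has the same characteristic polynomial as A) gives
  χ_A(x) = x^5 - 30*x^4 + 360*x^3 - 2160*x^2 + 6480*x - 7776
which factors as (x - 6)^5. The eigenvalues (with algebraic multiplicities) are λ = 6 with multiplicity 5.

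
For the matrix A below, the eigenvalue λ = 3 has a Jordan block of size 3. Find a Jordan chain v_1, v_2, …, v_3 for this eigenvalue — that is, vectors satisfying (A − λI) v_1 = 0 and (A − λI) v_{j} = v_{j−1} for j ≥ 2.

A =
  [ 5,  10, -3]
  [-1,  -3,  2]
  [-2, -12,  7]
A Jordan chain for λ = 3 of length 3:
v_1 = (-4, 2, 4)ᵀ
v_2 = (10, -6, -12)ᵀ
v_3 = (0, 1, 0)ᵀ

Let N = A − (3)·I. We want v_3 with N^3 v_3 = 0 but N^2 v_3 ≠ 0; then v_{j-1} := N · v_j for j = 3, …, 2.

Pick v_3 = (0, 1, 0)ᵀ.
Then v_2 = N · v_3 = (10, -6, -12)ᵀ.
Then v_1 = N · v_2 = (-4, 2, 4)ᵀ.

Sanity check: (A − (3)·I) v_1 = (0, 0, 0)ᵀ = 0. ✓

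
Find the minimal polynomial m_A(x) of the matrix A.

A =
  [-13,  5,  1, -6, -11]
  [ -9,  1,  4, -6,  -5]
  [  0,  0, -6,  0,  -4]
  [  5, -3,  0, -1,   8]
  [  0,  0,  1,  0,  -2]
x^3 + 13*x^2 + 56*x + 80

The characteristic polynomial is χ_A(x) = (x + 4)^4*(x + 5), so the eigenvalues are known. The minimal polynomial is
  m_A(x) = Π_λ (x − λ)^{k_λ}
where k_λ is the size of the *largest* Jordan block for λ (equivalently, the smallest k with (A − λI)^k v = 0 for every generalised eigenvector v of λ).

  λ = -5: largest Jordan block has size 1, contributing (x + 5)
  λ = -4: largest Jordan block has size 2, contributing (x + 4)^2

So m_A(x) = (x + 4)^2*(x + 5) = x^3 + 13*x^2 + 56*x + 80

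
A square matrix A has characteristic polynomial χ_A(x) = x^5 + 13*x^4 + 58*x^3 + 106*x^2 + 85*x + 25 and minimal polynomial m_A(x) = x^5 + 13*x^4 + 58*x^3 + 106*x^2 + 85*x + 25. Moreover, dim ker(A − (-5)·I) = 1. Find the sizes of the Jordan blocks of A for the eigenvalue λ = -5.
Block sizes for λ = -5: [2]

Step 1 — from the characteristic polynomial, algebraic multiplicity of λ = -5 is 2. From dim ker(A − (-5)·I) = 1, there are exactly 1 Jordan blocks for λ = -5.
Step 2 — from the minimal polynomial, the factor (x + 5)^2 tells us the largest block for λ = -5 has size 2.
Step 3 — with total size 2, 1 blocks, and largest block 2, the block sizes (in nonincreasing order) are [2].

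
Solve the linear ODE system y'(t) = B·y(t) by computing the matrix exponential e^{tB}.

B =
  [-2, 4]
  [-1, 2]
e^{tB} =
  [1 - 2*t, 4*t]
  [-t, 2*t + 1]

Strategy: write B = P · J · P⁻¹ where J is a Jordan canonical form, so e^{tB} = P · e^{tJ} · P⁻¹, and e^{tJ} can be computed block-by-block.

B has Jordan form
J =
  [0, 1]
  [0, 0]
(up to reordering of blocks).

Per-block formulas:
  For a 2×2 Jordan block J_2(0): exp(t · J_2(0)) = e^(0t)·(I + t·N), where N is the 2×2 nilpotent shift.

After assembling e^{tJ} and conjugating by P, we get:

e^{tB} =
  [1 - 2*t, 4*t]
  [-t, 2*t + 1]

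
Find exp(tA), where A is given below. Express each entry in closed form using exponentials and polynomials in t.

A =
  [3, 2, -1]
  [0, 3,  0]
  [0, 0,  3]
e^{tA} =
  [exp(3*t), 2*t*exp(3*t), -t*exp(3*t)]
  [0, exp(3*t), 0]
  [0, 0, exp(3*t)]

Strategy: write A = P · J · P⁻¹ where J is a Jordan canonical form, so e^{tA} = P · e^{tJ} · P⁻¹, and e^{tJ} can be computed block-by-block.

A has Jordan form
J =
  [3, 1, 0]
  [0, 3, 0]
  [0, 0, 3]
(up to reordering of blocks).

Per-block formulas:
  For a 2×2 Jordan block J_2(3): exp(t · J_2(3)) = e^(3t)·(I + t·N), where N is the 2×2 nilpotent shift.
  For a 1×1 block at λ = 3: exp(t · [3]) = [e^(3t)].

After assembling e^{tJ} and conjugating by P, we get:

e^{tA} =
  [exp(3*t), 2*t*exp(3*t), -t*exp(3*t)]
  [0, exp(3*t), 0]
  [0, 0, exp(3*t)]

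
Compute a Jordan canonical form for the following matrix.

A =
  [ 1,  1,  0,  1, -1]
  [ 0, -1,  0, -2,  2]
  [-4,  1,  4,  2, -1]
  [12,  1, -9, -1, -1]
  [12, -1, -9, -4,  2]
J_2(1) ⊕ J_2(1) ⊕ J_1(1)

The characteristic polynomial is
  det(x·I − A) = x^5 - 5*x^4 + 10*x^3 - 10*x^2 + 5*x - 1 = (x - 1)^5

Eigenvalues and multiplicities (the geometric multiplicity of λ is n − rank(A − λI), which equals the number of Jordan blocks for λ):
  λ = 1: algebraic multiplicity = 5, geometric multiplicity = 3

Determining the block sizes for each eigenvalue:
  λ = 1: with am = 5 and gm = 3, the partition is not yet determined (e.g. several partitions of 5 into 3 parts exist). Let N = A − (1)·I. Computing rank(N^1) = 2, rank(N^2) = 0; the number of blocks of size ≥ j is rank(N^{j−1}) − rank(N^j), giving [3, 2]. So we have 2 block(s) of size 2, 1 block(s) of size 1 → block sizes [2, 2, 1]

Assembling the blocks gives a Jordan form
J =
  [1, 1, 0, 0, 0]
  [0, 1, 0, 0, 0]
  [0, 0, 1, 1, 0]
  [0, 0, 0, 1, 0]
  [0, 0, 0, 0, 1]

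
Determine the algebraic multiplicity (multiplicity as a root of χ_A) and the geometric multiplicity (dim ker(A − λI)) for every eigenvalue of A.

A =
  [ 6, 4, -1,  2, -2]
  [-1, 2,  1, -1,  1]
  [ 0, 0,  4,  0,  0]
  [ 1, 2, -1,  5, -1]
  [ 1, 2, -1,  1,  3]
λ = 4: alg = 5, geom = 3

Step 1 — factor the characteristic polynomial to read off the algebraic multiplicities:
  χ_A(x) = (x - 4)^5

Step 2 — compute geometric multiplicities via the rank-nullity identity g(λ) = n − rank(A − λI):
  rank(A − (4)·I) = 2, so dim ker(A − (4)·I) = n − 2 = 3

Summary:
  λ = 4: algebraic multiplicity = 5, geometric multiplicity = 3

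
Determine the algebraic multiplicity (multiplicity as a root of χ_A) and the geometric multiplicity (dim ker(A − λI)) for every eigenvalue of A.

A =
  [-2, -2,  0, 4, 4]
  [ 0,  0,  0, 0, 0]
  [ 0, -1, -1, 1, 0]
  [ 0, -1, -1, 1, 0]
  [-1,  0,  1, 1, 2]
λ = 0: alg = 5, geom = 3

Step 1 — factor the characteristic polynomial to read off the algebraic multiplicities:
  χ_A(x) = x^5

Step 2 — compute geometric multiplicities via the rank-nullity identity g(λ) = n − rank(A − λI):
  rank(A − (0)·I) = 2, so dim ker(A − (0)·I) = n − 2 = 3

Summary:
  λ = 0: algebraic multiplicity = 5, geometric multiplicity = 3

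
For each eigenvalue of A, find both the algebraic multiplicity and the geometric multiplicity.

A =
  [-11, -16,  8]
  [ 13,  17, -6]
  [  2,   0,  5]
λ = 1: alg = 1, geom = 1; λ = 5: alg = 2, geom = 1

Step 1 — factor the characteristic polynomial to read off the algebraic multiplicities:
  χ_A(x) = (x - 5)^2*(x - 1)

Step 2 — compute geometric multiplicities via the rank-nullity identity g(λ) = n − rank(A − λI):
  rank(A − (1)·I) = 2, so dim ker(A − (1)·I) = n − 2 = 1
  rank(A − (5)·I) = 2, so dim ker(A − (5)·I) = n − 2 = 1

Summary:
  λ = 1: algebraic multiplicity = 1, geometric multiplicity = 1
  λ = 5: algebraic multiplicity = 2, geometric multiplicity = 1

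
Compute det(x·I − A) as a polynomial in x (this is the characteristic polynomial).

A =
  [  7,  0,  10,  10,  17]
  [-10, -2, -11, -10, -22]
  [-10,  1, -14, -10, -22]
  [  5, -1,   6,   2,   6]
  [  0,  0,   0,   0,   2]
x^5 + 5*x^4 - 5*x^3 - 45*x^2 + 108

Expanding det(x·I − A) (e.g. by cofactor expansion or by noting that A is similar to its Jordan form J, which has the same characteristic polynomial as A) gives
  χ_A(x) = x^5 + 5*x^4 - 5*x^3 - 45*x^2 + 108
which factors as (x - 2)^2*(x + 3)^3. The eigenvalues (with algebraic multiplicities) are λ = -3 with multiplicity 3, λ = 2 with multiplicity 2.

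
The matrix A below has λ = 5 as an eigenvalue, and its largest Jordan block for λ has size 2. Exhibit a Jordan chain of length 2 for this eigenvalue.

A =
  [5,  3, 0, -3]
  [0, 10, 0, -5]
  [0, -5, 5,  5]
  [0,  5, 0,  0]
A Jordan chain for λ = 5 of length 2:
v_1 = (3, 5, -5, 5)ᵀ
v_2 = (0, 1, 0, 0)ᵀ

Let N = A − (5)·I. We want v_2 with N^2 v_2 = 0 but N^1 v_2 ≠ 0; then v_{j-1} := N · v_j for j = 2, …, 2.

Pick v_2 = (0, 1, 0, 0)ᵀ.
Then v_1 = N · v_2 = (3, 5, -5, 5)ᵀ.

Sanity check: (A − (5)·I) v_1 = (0, 0, 0, 0)ᵀ = 0. ✓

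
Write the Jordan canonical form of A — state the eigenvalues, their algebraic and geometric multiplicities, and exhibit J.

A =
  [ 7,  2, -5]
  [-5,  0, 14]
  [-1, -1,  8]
J_3(5)

The characteristic polynomial is
  det(x·I − A) = x^3 - 15*x^2 + 75*x - 125 = (x - 5)^3

Eigenvalues and multiplicities (the geometric multiplicity of λ is n − rank(A − λI), which equals the number of Jordan blocks for λ):
  λ = 5: algebraic multiplicity = 3, geometric multiplicity = 1

Determining the block sizes for each eigenvalue:
  λ = 5: one block (gm = 1), so the single block has size am = 3 → block sizes [3]

Assembling the blocks gives a Jordan form
J =
  [5, 1, 0]
  [0, 5, 1]
  [0, 0, 5]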